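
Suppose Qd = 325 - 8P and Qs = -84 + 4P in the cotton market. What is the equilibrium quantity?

Q* = 157/3

Set Qd = Qs: 325 - 8P = -84 + 4P.
409 = 12P, so P* = 409/12.
Q* = 325 − 8(409/12) = 157/3.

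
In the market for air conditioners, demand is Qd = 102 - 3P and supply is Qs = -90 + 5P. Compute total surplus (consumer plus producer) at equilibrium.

Total surplus = 240

Equilibrium: 102 - 3P = -90 + 5P gives P* = 24, Q* = 30.
Demand choke price: P = 34; supply starts at P = 18.
CS = ½(34 − 24)(30) = 150; PS = ½(24 − 18)(30) = 90.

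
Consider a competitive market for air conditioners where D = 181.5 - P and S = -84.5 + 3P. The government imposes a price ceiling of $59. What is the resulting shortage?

Equilibrium price would be P* = 66.5, so the ceiling at 59 binds.
At P = 59: D = 181.5 − 1(59) = 122.5, S = -84.5 + 3(59) = 92.5.
Shortage = 122.5 − 92.5 = 30.

Shortage = 30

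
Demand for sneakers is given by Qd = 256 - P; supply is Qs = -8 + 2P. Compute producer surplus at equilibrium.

Equilibrium: 256 - P = -8 + 2P gives P* = 88, Q* = 168.
Supply starts at P = 4 (where Qs = 0).
PS = ½(88 − 4)(168) = 7056.

Producer surplus = 7056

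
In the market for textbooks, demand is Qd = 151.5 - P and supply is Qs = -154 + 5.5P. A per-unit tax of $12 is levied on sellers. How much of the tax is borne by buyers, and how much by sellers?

Pre-tax equilibrium: P* = 47, Q* = 104.5.
Tax on sellers shifts supply to Qs = -154 + 5.5(P − 12) = -220 + 5.5P.
151.5 - P = -220 + 5.5P gives buyer price Pb = 743/13; sellers receive Ps = 743/13 − 12 = 587/13.
New quantity: Q = 151.5 − 1(743/13) = 2453/26.
Buyer burden = 743/13 − 47 = 132/13; seller burden = 47 − 587/13 = 24/13.

Buyers bear 132/13, sellers bear 24/13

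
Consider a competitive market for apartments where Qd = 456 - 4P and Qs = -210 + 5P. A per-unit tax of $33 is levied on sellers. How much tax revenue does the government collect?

Tax revenue = 2860

Pre-tax equilibrium: P* = 74, Q* = 160.
Tax on sellers shifts supply to Qs = -210 + 5(P − 33) = -375 + 5P.
456 - 4P = -375 + 5P gives buyer price Pb = 277/3; sellers receive Ps = 277/3 − 33 = 178/3.
New quantity: Q = 456 − 4(277/3) = 260/3.
Revenue = 33 × 260/3 = 2860.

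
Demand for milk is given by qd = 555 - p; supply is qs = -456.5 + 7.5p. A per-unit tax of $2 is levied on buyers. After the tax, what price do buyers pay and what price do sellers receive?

Pre-tax equilibrium: p* = 119, q* = 436.
Tax on buyers shifts demand to qd = 555 − 1(p + 2) = 553 - p.
553 - p = -456.5 + 7.5p gives seller price ps = 2019/17; buyers pay pb = 2019/17 + 2 = 2053/17.
New quantity: q = 555 − 1(2053/17) = 7382/17.

Buyers pay 2053/17, sellers receive 2019/17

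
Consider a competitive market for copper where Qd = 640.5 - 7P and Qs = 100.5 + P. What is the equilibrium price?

P* = 67.5

Set Qd = Qs: 640.5 - 7P = 100.5 + P.
540 = 8P, so P* = 67.5.
Q* = 640.5 − 7(67.5) = 168.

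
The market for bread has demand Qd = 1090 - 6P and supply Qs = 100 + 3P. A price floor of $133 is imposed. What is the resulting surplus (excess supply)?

Equilibrium price would be P* = 110, so the floor at 133 binds.
At P = 133: Qd = 292, Qs = 499.
Surplus = 499 − 292 = 207.

Surplus = 207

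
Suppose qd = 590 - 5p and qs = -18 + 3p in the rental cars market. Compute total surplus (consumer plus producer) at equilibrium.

Total surplus = 11760

Equilibrium: 590 - 5p = -18 + 3p gives p* = 76, q* = 210.
Demand choke price: p = 118; supply starts at p = 6.
CS = ½(118 − 76)(210) = 4410; PS = ½(76 − 6)(210) = 7350.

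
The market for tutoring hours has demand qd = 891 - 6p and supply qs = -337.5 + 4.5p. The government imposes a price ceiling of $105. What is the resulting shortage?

Equilibrium price would be p* = 117, so the ceiling at 105 binds.
At p = 105: qd = 891 − 6(105) = 261, qs = -337.5 + 4.5(105) = 135.
Shortage = 261 − 135 = 126.

Shortage = 126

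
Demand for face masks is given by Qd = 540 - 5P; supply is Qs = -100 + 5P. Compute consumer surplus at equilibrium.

Consumer surplus = 4840

Equilibrium: 540 - 5P = -100 + 5P gives P* = 64, Q* = 220.
Demand choke price (Qd = 0): P = 108.
CS = ½(108 − 64)(220) = 4840.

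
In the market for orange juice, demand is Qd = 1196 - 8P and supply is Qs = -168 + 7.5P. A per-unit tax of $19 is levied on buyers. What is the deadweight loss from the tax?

Pre-tax equilibrium: P* = 88, Q* = 492.
Tax on buyers shifts demand to Qd = 1196 − 8(P + 19) = 1044 - 8P.
1044 - 8P = -168 + 7.5P gives seller price Ps = 2424/31; buyers pay Pb = 2424/31 + 19 = 3013/31.
New quantity: Q = 1196 − 8(3013/31) = 12972/31.
DWL = ½ × 19 × (492 − 12972/31) = 21660/31.

Deadweight loss = 21660/31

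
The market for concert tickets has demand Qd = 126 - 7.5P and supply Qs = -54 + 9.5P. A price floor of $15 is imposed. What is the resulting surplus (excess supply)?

Surplus = 75

Equilibrium price would be P* = 180/17, so the floor at 15 binds.
At P = 15: Qd = 13.5, Qs = 88.5.
Surplus = 88.5 − 13.5 = 75.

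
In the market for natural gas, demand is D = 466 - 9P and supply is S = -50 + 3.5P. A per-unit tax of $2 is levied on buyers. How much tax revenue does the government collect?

Pre-tax equilibrium: P* = 41.28, Q* = 94.48.
Tax on buyers shifts demand to D = 466 − 9(P + 2) = 448 - 9P.
448 - 9P = -50 + 3.5P gives seller price Ps = 39.84; buyers pay Pb = 39.84 + 2 = 41.84.
New quantity: Q = 466 − 9(41.84) = 89.44.
Revenue = 2 × 89.44 = 178.88.

Tax revenue = 178.88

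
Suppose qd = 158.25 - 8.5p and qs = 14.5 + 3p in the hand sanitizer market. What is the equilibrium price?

Set qd = qs: 158.25 - 8.5p = 14.5 + 3p.
143.75 = 11.5p, so p* = 12.5.
q* = 158.25 − 8.5(12.5) = 52.

p* = 12.5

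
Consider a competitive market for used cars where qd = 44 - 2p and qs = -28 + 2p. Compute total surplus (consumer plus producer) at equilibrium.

Total surplus = 32

Equilibrium: 44 - 2p = -28 + 2p gives p* = 18, q* = 8.
Demand choke price: p = 22; supply starts at p = 14.
CS = ½(22 − 18)(8) = 16; PS = ½(18 − 14)(8) = 16.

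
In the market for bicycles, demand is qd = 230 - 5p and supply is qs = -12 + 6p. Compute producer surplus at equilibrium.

Equilibrium: 230 - 5p = -12 + 6p gives p* = 22, q* = 120.
Supply starts at p = 2 (where qs = 0).
PS = ½(22 − 2)(120) = 1200.

Producer surplus = 1200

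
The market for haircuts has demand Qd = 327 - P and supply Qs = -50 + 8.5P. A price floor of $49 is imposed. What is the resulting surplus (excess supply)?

Surplus = 88.5

Equilibrium price would be P* = 754/19, so the floor at 49 binds.
At P = 49: Qd = 278, Qs = 366.5.
Surplus = 366.5 − 278 = 88.5.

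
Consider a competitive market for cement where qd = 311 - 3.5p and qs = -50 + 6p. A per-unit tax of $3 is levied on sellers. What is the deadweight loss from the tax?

Pre-tax equilibrium: p* = 38, q* = 178.
Tax on sellers shifts supply to qs = -50 + 6(p − 3) = -68 + 6p.
311 - 3.5p = -68 + 6p gives buyer price pb = 758/19; sellers receive ps = 758/19 − 3 = 701/19.
New quantity: q = 311 − 3.5(758/19) = 3256/19.
DWL = ½ × 3 × (178 − 3256/19) = 189/19.

Deadweight loss = 189/19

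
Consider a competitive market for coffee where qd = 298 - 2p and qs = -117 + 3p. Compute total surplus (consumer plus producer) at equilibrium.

Equilibrium: 298 - 2p = -117 + 3p gives p* = 83, q* = 132.
Demand choke price: p = 149; supply starts at p = 39.
CS = ½(149 − 83)(132) = 4356; PS = ½(83 − 39)(132) = 2904.

Total surplus = 7260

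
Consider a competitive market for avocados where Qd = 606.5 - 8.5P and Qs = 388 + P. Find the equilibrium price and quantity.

Set Qd = Qs: 606.5 - 8.5P = 388 + P.
218.5 = 9.5P, so P* = 23.
Q* = 606.5 − 8.5(23) = 411.

P* = 23, Q* = 411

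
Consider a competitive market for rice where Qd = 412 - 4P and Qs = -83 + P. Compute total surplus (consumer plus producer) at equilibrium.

Total surplus = 160

Equilibrium: 412 - 4P = -83 + P gives P* = 99, Q* = 16.
Demand choke price: P = 103; supply starts at P = 83.
CS = ½(103 − 99)(16) = 32; PS = ½(99 − 83)(16) = 128.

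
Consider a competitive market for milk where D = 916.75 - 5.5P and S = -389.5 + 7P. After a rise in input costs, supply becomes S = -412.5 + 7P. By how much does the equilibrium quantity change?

Original equilibrium: P* = 104.5, Q* = 342.
New equilibrium: 916.75 - 5.5P = -412.5 + 7P, so 1329.25 = 12.5P and P' = 106.34; Q' = 916.75 − 5.5(106.34) = 331.88.
Change in quantity: 331.88 − 342 = -10.12.

ΔQ = -10.12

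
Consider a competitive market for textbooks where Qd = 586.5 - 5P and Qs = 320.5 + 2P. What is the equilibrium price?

P* = 38

Set Qd = Qs: 586.5 - 5P = 320.5 + 2P.
266 = 7P, so P* = 38.
Q* = 586.5 − 5(38) = 396.5.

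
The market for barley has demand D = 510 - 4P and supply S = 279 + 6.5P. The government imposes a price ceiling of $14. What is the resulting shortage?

Shortage = 84

Equilibrium price would be P* = 22, so the ceiling at 14 binds.
At P = 14: D = 510 − 4(14) = 454, S = 279 + 6.5(14) = 370.
Shortage = 454 − 370 = 84.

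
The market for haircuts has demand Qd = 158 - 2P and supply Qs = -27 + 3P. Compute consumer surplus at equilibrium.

Consumer surplus = 1764

Equilibrium: 158 - 2P = -27 + 3P gives P* = 37, Q* = 84.
Demand choke price (Qd = 0): P = 79.
CS = ½(79 − 37)(84) = 1764.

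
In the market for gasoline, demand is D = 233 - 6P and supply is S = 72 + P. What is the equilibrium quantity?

Q* = 95

Set D = S: 233 - 6P = 72 + P.
161 = 7P, so P* = 23.
Q* = 233 − 6(23) = 95.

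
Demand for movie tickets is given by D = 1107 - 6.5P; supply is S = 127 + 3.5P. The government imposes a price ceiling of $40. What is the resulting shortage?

Equilibrium price would be P* = 98, so the ceiling at 40 binds.
At P = 40: D = 1107 − 6.5(40) = 847, S = 127 + 3.5(40) = 267.
Shortage = 847 − 267 = 580.

Shortage = 580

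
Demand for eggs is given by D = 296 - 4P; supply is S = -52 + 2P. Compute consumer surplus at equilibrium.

Consumer surplus = 512

Equilibrium: 296 - 4P = -52 + 2P gives P* = 58, Q* = 64.
Demand choke price (D = 0): P = 74.
CS = ½(74 − 58)(64) = 512.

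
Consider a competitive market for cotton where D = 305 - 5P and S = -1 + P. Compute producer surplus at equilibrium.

Producer surplus = 1250

Equilibrium: 305 - 5P = -1 + P gives P* = 51, Q* = 50.
Supply starts at P = 1 (where S = 0).
PS = ½(51 − 1)(50) = 1250.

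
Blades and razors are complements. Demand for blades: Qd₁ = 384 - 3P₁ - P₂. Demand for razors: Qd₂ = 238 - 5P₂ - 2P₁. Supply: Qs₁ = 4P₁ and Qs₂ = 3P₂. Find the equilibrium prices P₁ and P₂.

Market 1: 384 - 3P₁ - P₂ = 4P₁ → 7P₁ + P₂ = 384.
Market 2: 8P₂ + 2P₁ = 238.
Eliminating P₂: 8×(1) − 1×(2) gives 54P₁ = 2834, so P₁ = 1417/27.
Back-substitute into (2): P₂ = (238 − 2×1417/27) / 8 = 449/27.

P₁ = 1417/27, P₂ = 449/27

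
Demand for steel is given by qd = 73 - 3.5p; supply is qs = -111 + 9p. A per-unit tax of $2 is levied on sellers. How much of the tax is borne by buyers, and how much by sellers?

Pre-tax equilibrium: p* = 14.72, q* = 21.48.
Tax on sellers shifts supply to qs = -111 + 9(p − 2) = -129 + 9p.
73 - 3.5p = -129 + 9p gives buyer price pb = 16.16; sellers receive ps = 16.16 − 2 = 14.16.
New quantity: q = 73 − 3.5(16.16) = 16.44.
Buyer burden = 16.16 − 14.72 = 1.44; seller burden = 14.72 − 14.16 = 0.56.

Buyers bear $1.44, sellers bear $0.56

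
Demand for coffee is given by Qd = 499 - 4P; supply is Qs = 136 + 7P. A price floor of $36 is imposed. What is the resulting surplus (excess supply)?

Equilibrium price would be P* = 33, so the floor at 36 binds.
At P = 36: Qd = 355, Qs = 388.
Surplus = 388 − 355 = 33.

Surplus = 33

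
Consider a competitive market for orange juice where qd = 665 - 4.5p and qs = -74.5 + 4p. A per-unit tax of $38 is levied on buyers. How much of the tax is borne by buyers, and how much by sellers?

Pre-tax equilibrium: p* = 87, q* = 273.5.
Tax on buyers shifts demand to qd = 665 − 4.5(p + 38) = 494 - 4.5p.
494 - 4.5p = -74.5 + 4p gives seller price ps = 1137/17; buyers pay pb = 1137/17 + 38 = 1783/17.
New quantity: q = 665 − 4.5(1783/17) = 6563/34.
Buyer burden = 1783/17 − 87 = 304/17; seller burden = 87 − 1137/17 = 342/17.

Buyers bear 304/17, sellers bear 342/17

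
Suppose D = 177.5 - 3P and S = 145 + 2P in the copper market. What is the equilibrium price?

P* = 6.5

Set D = S: 177.5 - 3P = 145 + 2P.
32.5 = 5P, so P* = 6.5.
Q* = 177.5 − 3(6.5) = 158.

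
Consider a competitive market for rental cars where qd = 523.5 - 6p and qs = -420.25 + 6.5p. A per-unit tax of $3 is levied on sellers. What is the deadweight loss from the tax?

Pre-tax equilibrium: p* = 75.5, q* = 70.5.
Tax on sellers shifts supply to qs = -420.25 + 6.5(p − 3) = -439.75 + 6.5p.
523.5 - 6p = -439.75 + 6.5p gives buyer price pb = 77.06; sellers receive ps = 77.06 − 3 = 74.06.
New quantity: q = 523.5 − 6(77.06) = 61.14.
DWL = ½ × 3 × (70.5 − 61.14) = 14.04.

Deadweight loss = 14.04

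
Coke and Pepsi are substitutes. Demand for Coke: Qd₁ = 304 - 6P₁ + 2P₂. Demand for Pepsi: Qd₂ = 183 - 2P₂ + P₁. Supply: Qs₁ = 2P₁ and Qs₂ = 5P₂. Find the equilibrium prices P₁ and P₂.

P₁ = 1247/27, P₂ = 884/27

Market 1: 304 - 6P₁ + 2P₂ = 2P₁ → 8P₁ - 2P₂ = 304.
Market 2: 7P₂ - P₁ = 183.
Eliminating P₂: 7×(1) + 2×(2) gives 54P₁ = 2494, so P₁ = 1247/27.
Back-substitute into (2): P₂ = (183 + 1×1247/27) / 7 = 884/27.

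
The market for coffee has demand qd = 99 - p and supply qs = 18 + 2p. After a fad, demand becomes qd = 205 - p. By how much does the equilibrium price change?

Δp = 106/3

Original equilibrium: p* = 27, q* = 72.
New equilibrium: 205 - p = 18 + 2p, so 187 = 3p and p' = 187/3; q' = 205 − 1(187/3) = 428/3.
Change in price: 187/3 − 27 = 106/3.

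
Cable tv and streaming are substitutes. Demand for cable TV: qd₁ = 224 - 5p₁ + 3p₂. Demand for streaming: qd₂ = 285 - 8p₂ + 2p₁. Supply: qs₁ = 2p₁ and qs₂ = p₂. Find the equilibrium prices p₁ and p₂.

Market 1: 224 - 5p₁ + 3p₂ = 2p₁ → 7p₁ - 3p₂ = 224.
Market 2: 9p₂ - 2p₁ = 285.
Eliminating p₂: 9×(1) + 3×(2) gives 57p₁ = 2871, so p₁ = 957/19.
Back-substitute into (2): p₂ = (285 + 2×957/19) / 9 = 2443/57.

p₁ = 957/19, p₂ = 2443/57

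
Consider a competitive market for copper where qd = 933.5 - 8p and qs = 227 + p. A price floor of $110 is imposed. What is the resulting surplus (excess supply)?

Surplus = 283.5

Equilibrium price would be p* = 78.5, so the floor at 110 binds.
At p = 110: qd = 53.5, qs = 337.
Surplus = 337 − 53.5 = 283.5.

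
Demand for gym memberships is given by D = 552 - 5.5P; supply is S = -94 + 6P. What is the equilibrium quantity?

Set D = S: 552 - 5.5P = -94 + 6P.
646 = 11.5P, so P* = 1292/23.
Q* = 552 − 5.5(1292/23) = 5590/23.

Q* = 5590/23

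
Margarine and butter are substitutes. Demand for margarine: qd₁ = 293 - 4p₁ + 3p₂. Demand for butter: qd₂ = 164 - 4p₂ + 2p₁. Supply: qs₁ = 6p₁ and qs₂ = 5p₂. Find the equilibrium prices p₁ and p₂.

p₁ = 37.25, p₂ = 26.5

Market 1: 293 - 4p₁ + 3p₂ = 6p₁ → 10p₁ - 3p₂ = 293.
Market 2: 9p₂ - 2p₁ = 164.
Eliminating p₂: 9×(1) + 3×(2) gives 84p₁ = 3129, so p₁ = 37.25.
Back-substitute into (2): p₂ = (164 + 2×37.25) / 9 = 26.5.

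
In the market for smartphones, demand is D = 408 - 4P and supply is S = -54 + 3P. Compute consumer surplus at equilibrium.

Consumer surplus = 2592

Equilibrium: 408 - 4P = -54 + 3P gives P* = 66, Q* = 144.
Demand choke price (D = 0): P = 102.
CS = ½(102 − 66)(144) = 2592.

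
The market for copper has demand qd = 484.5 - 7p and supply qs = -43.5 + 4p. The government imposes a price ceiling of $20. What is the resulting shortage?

Shortage = 308

Equilibrium price would be p* = 48, so the ceiling at 20 binds.
At p = 20: qd = 484.5 − 7(20) = 344.5, qs = -43.5 + 4(20) = 36.5.
Shortage = 344.5 − 36.5 = 308.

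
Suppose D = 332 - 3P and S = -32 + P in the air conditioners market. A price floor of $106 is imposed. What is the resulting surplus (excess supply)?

Equilibrium price would be P* = 91, so the floor at 106 binds.
At P = 106: D = 14, S = 74.
Surplus = 74 − 14 = 60.

Surplus = 60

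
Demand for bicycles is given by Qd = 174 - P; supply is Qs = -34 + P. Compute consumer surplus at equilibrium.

Equilibrium: 174 - P = -34 + P gives P* = 104, Q* = 70.
Demand choke price (Qd = 0): P = 174.
CS = ½(174 − 104)(70) = 2450.

Consumer surplus = 2450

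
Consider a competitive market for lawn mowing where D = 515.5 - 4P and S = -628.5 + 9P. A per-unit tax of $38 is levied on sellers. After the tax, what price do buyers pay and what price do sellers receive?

Pre-tax equilibrium: P* = 88, Q* = 163.5.
Tax on sellers shifts supply to S = -628.5 + 9(P − 38) = -970.5 + 9P.
515.5 - 4P = -970.5 + 9P gives buyer price Pb = 1486/13; sellers receive Ps = 1486/13 − 38 = 992/13.
New quantity: Q = 515.5 − 4(1486/13) = 1515/26.

Buyers pay 1486/13, sellers receive 992/13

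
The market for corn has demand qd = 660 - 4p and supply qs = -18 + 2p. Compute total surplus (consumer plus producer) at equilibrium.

Equilibrium: 660 - 4p = -18 + 2p gives p* = 113, q* = 208.
Demand choke price: p = 165; supply starts at p = 9.
CS = ½(165 − 113)(208) = 5408; PS = ½(113 − 9)(208) = 10816.

Total surplus = 16224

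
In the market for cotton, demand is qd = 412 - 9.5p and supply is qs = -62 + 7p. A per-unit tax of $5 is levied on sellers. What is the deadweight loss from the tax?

Pre-tax equilibrium: p* = 316/11, q* = 1530/11.
Tax on sellers shifts supply to qs = -62 + 7(p − 5) = -97 + 7p.
412 - 9.5p = -97 + 7p gives buyer price pb = 1018/33; sellers receive ps = 1018/33 − 5 = 853/33.
New quantity: q = 412 − 9.5(1018/33) = 3925/33.
DWL = ½ × 5 × (1530/11 − 3925/33) = 3325/66.

Deadweight loss = 3325/66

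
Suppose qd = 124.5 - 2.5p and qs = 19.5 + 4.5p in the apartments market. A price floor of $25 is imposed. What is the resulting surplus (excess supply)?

Surplus = 70

Equilibrium price would be p* = 15, so the floor at 25 binds.
At p = 25: qd = 62, qs = 132.
Surplus = 132 − 62 = 70.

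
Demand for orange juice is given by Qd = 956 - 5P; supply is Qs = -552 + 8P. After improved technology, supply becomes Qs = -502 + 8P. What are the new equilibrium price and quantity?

P' = 1458/13, Q' = 5138/13

Original equilibrium: P* = 116, Q* = 376.
New equilibrium: 956 - 5P = -502 + 8P, so 1458 = 13P and P' = 1458/13; Q' = 956 − 5(1458/13) = 5138/13.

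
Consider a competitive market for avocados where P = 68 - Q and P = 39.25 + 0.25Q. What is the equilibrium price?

Set the two price expressions equal: 68 - Q = 39.25 + 0.25Q.
28.75 = 1.25Q, so Q* = 23.
P* = 68 − (1)(23) = 45.

P* = 45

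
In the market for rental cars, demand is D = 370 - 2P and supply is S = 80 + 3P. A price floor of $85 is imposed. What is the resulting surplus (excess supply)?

Equilibrium price would be P* = 58, so the floor at 85 binds.
At P = 85: D = 200, S = 335.
Surplus = 335 − 200 = 135.

Surplus = 135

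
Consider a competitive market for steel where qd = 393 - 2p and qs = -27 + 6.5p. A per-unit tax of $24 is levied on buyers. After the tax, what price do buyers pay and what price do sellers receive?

Pre-tax equilibrium: p* = 840/17, q* = 5001/17.
Tax on buyers shifts demand to qd = 393 − 2(p + 24) = 345 - 2p.
345 - 2p = -27 + 6.5p gives seller price ps = 744/17; buyers pay pb = 744/17 + 24 = 1152/17.
New quantity: q = 393 − 2(1152/17) = 4377/17.

Buyers pay 1152/17, sellers receive 744/17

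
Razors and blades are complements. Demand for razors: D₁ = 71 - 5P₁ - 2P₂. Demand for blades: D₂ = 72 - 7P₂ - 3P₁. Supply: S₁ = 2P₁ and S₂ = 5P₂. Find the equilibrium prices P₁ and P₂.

P₁ = 118/13, P₂ = 97/26

Market 1: 71 - 5P₁ - 2P₂ = 2P₁ → 7P₁ + 2P₂ = 71.
Market 2: 12P₂ + 3P₁ = 72.
Eliminating P₂: 12×(1) − 2×(2) gives 78P₁ = 708, so P₁ = 118/13.
Back-substitute into (2): P₂ = (72 − 3×118/13) / 12 = 97/26.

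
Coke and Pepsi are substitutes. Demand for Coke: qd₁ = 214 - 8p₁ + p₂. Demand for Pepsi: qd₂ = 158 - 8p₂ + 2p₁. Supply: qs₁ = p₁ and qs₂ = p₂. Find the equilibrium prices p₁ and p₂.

Market 1: 214 - 8p₁ + p₂ = p₁ → 9p₁ - p₂ = 214.
Market 2: 9p₂ - 2p₁ = 158.
Eliminating p₂: 9×(1) + 1×(2) gives 79p₁ = 2084, so p₁ = 2084/79.
Back-substitute into (2): p₂ = (158 + 2×2084/79) / 9 = 1850/79.

p₁ = 2084/79, p₂ = 1850/79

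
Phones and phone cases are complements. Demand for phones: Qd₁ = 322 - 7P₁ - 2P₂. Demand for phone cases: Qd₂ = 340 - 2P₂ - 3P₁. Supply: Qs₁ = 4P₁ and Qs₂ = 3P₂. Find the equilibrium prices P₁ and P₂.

P₁ = 930/49, P₂ = 2774/49

Market 1: 322 - 7P₁ - 2P₂ = 4P₁ → 11P₁ + 2P₂ = 322.
Market 2: 5P₂ + 3P₁ = 340.
Eliminating P₂: 5×(1) − 2×(2) gives 49P₁ = 930, so P₁ = 930/49.
Back-substitute into (2): P₂ = (340 − 3×930/49) / 5 = 2774/49.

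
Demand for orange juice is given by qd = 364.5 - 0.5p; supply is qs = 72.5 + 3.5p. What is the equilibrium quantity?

Set qd = qs: 364.5 - 0.5p = 72.5 + 3.5p.
292 = 4p, so p* = 73.
q* = 364.5 − 0.5(73) = 328.

q* = 328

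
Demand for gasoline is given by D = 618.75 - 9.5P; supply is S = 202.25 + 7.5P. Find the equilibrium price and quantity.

P* = 24.5, Q* = 386

Set D = S: 618.75 - 9.5P = 202.25 + 7.5P.
416.5 = 17P, so P* = 24.5.
Q* = 618.75 − 9.5(24.5) = 386.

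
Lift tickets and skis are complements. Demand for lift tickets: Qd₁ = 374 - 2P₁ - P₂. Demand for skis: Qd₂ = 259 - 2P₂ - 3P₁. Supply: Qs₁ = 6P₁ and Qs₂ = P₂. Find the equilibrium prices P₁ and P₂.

P₁ = 863/21, P₂ = 950/21

Market 1: 374 - 2P₁ - P₂ = 6P₁ → 8P₁ + P₂ = 374.
Market 2: 3P₂ + 3P₁ = 259.
Eliminating P₂: 3×(1) − 1×(2) gives 21P₁ = 863, so P₁ = 863/21.
Back-substitute into (2): P₂ = (259 − 3×863/21) / 3 = 950/21.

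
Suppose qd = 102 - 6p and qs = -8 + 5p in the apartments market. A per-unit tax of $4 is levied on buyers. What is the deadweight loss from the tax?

Deadweight loss = 240/11

Pre-tax equilibrium: p* = 10, q* = 42.
Tax on buyers shifts demand to qd = 102 − 6(p + 4) = 78 - 6p.
78 - 6p = -8 + 5p gives seller price ps = 86/11; buyers pay pb = 86/11 + 4 = 130/11.
New quantity: q = 102 − 6(130/11) = 342/11.
DWL = ½ × 4 × (42 − 342/11) = 240/11.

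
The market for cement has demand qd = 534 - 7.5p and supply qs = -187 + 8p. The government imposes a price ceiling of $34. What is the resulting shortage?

Shortage = 194

Equilibrium price would be p* = 1442/31, so the ceiling at 34 binds.
At p = 34: qd = 534 − 7.5(34) = 279, qs = -187 + 8(34) = 85.
Shortage = 279 − 85 = 194.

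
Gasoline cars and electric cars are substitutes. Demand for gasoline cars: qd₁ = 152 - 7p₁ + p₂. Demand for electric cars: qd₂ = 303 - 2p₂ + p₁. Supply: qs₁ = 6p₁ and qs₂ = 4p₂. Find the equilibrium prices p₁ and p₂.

p₁ = 1215/77, p₂ = 4091/77

Market 1: 152 - 7p₁ + p₂ = 6p₁ → 13p₁ - p₂ = 152.
Market 2: 6p₂ - p₁ = 303.
Eliminating p₂: 6×(1) + 1×(2) gives 77p₁ = 1215, so p₁ = 1215/77.
Back-substitute into (2): p₂ = (303 + 1×1215/77) / 6 = 4091/77.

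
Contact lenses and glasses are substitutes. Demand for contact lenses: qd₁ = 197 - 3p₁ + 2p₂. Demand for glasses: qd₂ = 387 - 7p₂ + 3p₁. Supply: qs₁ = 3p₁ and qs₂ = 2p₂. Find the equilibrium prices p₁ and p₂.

p₁ = 53.0625, p₂ = 60.6875

Market 1: 197 - 3p₁ + 2p₂ = 3p₁ → 6p₁ - 2p₂ = 197.
Market 2: 9p₂ - 3p₁ = 387.
Eliminating p₂: 9×(1) + 2×(2) gives 48p₁ = 2547, so p₁ = 53.0625.
Back-substitute into (2): p₂ = (387 + 3×53.0625) / 9 = 60.6875.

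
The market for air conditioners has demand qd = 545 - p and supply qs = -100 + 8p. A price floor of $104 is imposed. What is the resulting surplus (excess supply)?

Equilibrium price would be p* = 215/3, so the floor at 104 binds.
At p = 104: qd = 441, qs = 732.
Surplus = 732 − 441 = 291.

Surplus = 291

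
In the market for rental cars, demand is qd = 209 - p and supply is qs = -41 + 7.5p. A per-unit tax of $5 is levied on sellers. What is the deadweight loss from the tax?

Deadweight loss = 375/34

Pre-tax equilibrium: p* = 500/17, q* = 3053/17.
Tax on sellers shifts supply to qs = -41 + 7.5(p − 5) = -78.5 + 7.5p.
209 - p = -78.5 + 7.5p gives buyer price pb = 575/17; sellers receive ps = 575/17 − 5 = 490/17.
New quantity: q = 209 − 1(575/17) = 2978/17.
DWL = ½ × 5 × (3053/17 − 2978/17) = 375/34.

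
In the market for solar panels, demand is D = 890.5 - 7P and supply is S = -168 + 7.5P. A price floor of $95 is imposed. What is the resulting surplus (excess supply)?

Surplus = 319

Equilibrium price would be P* = 73, so the floor at 95 binds.
At P = 95: D = 225.5, S = 544.5.
Surplus = 544.5 − 225.5 = 319.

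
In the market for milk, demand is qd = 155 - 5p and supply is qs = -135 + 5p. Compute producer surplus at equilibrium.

Equilibrium: 155 - 5p = -135 + 5p gives p* = 29, q* = 10.
Supply starts at p = 27 (where qs = 0).
PS = ½(29 − 27)(10) = 10.

Producer surplus = 10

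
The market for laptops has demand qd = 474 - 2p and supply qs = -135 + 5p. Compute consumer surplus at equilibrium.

Equilibrium: 474 - 2p = -135 + 5p gives p* = 87, q* = 300.
Demand choke price (qd = 0): p = 237.
CS = ½(237 − 87)(300) = 22500.

Consumer surplus = 22500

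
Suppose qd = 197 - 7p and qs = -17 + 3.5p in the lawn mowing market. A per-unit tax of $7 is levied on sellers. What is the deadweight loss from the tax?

Pre-tax equilibrium: p* = 428/21, q* = 163/3.
Tax on sellers shifts supply to qs = -17 + 3.5(p − 7) = -41.5 + 3.5p.
197 - 7p = -41.5 + 3.5p gives buyer price pb = 159/7; sellers receive ps = 159/7 − 7 = 110/7.
New quantity: q = 197 − 7(159/7) = 38.
DWL = ½ × 7 × (163/3 − 38) = 343/6.

Deadweight loss = 343/6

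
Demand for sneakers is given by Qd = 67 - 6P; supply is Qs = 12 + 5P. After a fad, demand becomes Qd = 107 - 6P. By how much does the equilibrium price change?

Original equilibrium: P* = 5, Q* = 37.
New equilibrium: 107 - 6P = 12 + 5P, so 95 = 11P and P' = 95/11; Q' = 107 − 6(95/11) = 607/11.
Change in price: 95/11 − 5 = 40/11.

ΔP = 40/11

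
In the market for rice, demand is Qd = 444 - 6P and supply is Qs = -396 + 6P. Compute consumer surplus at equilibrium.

Equilibrium: 444 - 6P = -396 + 6P gives P* = 70, Q* = 24.
Demand choke price (Qd = 0): P = 74.
CS = ½(74 − 70)(24) = 48.

Consumer surplus = 48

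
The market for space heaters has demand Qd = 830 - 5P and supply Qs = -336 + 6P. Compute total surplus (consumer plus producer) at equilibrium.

Equilibrium: 830 - 5P = -336 + 6P gives P* = 106, Q* = 300.
Demand choke price: P = 166; supply starts at P = 56.
CS = ½(166 − 106)(300) = 9000; PS = ½(106 − 56)(300) = 7500.

Total surplus = 16500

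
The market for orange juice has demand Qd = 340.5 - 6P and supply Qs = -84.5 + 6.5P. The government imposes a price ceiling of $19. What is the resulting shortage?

Shortage = 187.5

Equilibrium price would be P* = 34, so the ceiling at 19 binds.
At P = 19: Qd = 340.5 − 6(19) = 226.5, Qs = -84.5 + 6.5(19) = 39.
Shortage = 226.5 − 39 = 187.5.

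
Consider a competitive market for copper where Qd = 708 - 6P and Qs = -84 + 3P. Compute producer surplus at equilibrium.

Equilibrium: 708 - 6P = -84 + 3P gives P* = 88, Q* = 180.
Supply starts at P = 28 (where Qs = 0).
PS = ½(88 − 28)(180) = 5400.

Producer surplus = 5400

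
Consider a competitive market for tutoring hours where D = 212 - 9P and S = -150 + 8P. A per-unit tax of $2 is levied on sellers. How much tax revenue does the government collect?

Tax revenue = 404/17

Pre-tax equilibrium: P* = 362/17, Q* = 346/17.
Tax on sellers shifts supply to S = -150 + 8(P − 2) = -166 + 8P.
212 - 9P = -166 + 8P gives buyer price Pb = 378/17; sellers receive Ps = 378/17 − 2 = 344/17.
New quantity: Q = 212 − 9(378/17) = 202/17.
Revenue = 2 × 202/17 = 404/17.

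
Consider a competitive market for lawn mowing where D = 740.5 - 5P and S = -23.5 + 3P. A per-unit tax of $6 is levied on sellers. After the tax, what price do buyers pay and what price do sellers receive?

Pre-tax equilibrium: P* = 95.5, Q* = 263.
Tax on sellers shifts supply to S = -23.5 + 3(P − 6) = -41.5 + 3P.
740.5 - 5P = -41.5 + 3P gives buyer price Pb = 97.75; sellers receive Ps = 97.75 − 6 = 91.75.
New quantity: Q = 740.5 − 5(97.75) = 251.75.

Buyers pay $97.75, sellers receive $91.75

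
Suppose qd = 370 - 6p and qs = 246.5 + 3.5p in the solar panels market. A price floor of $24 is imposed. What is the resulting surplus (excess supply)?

Equilibrium price would be p* = 13, so the floor at 24 binds.
At p = 24: qd = 226, qs = 330.5.
Surplus = 330.5 − 226 = 104.5.

Surplus = 104.5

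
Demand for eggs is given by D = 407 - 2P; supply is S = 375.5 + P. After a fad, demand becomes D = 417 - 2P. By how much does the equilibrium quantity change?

ΔQ = 10/3

Original equilibrium: P* = 10.5, Q* = 386.
New equilibrium: 417 - 2P = 375.5 + P, so 41.5 = 3P and P' = 83/6; Q' = 417 − 2(83/6) = 1168/3.
Change in quantity: 1168/3 − 386 = 10/3.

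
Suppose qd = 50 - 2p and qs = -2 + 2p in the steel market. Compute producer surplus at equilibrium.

Equilibrium: 50 - 2p = -2 + 2p gives p* = 13, q* = 24.
Supply starts at p = 1 (where qs = 0).
PS = ½(13 − 1)(24) = 144.

Producer surplus = 144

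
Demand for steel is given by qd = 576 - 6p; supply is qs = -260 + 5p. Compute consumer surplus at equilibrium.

Consumer surplus = 1200

Equilibrium: 576 - 6p = -260 + 5p gives p* = 76, q* = 120.
Demand choke price (qd = 0): p = 96.
CS = ½(96 − 76)(120) = 1200.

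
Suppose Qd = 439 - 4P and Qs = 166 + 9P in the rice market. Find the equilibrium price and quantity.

Set Qd = Qs: 439 - 4P = 166 + 9P.
273 = 13P, so P* = 21.
Q* = 439 − 4(21) = 355.

P* = 21, Q* = 355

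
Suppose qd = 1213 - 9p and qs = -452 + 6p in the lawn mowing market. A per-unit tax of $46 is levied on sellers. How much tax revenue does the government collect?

Pre-tax equilibrium: p* = 111, q* = 214.
Tax on sellers shifts supply to qs = -452 + 6(p − 46) = -728 + 6p.
1213 - 9p = -728 + 6p gives buyer price pb = 129.4; sellers receive ps = 129.4 − 46 = 83.4.
New quantity: q = 1213 − 9(129.4) = 48.4.
Revenue = 46 × 48.4 = 2226.4.

Tax revenue = 2226.4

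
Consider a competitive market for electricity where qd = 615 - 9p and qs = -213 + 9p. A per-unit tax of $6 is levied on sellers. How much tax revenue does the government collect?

Tax revenue = 1044

Pre-tax equilibrium: p* = 46, q* = 201.
Tax on sellers shifts supply to qs = -213 + 9(p − 6) = -267 + 9p.
615 - 9p = -267 + 9p gives buyer price pb = 49; sellers receive ps = 49 − 6 = 43.
New quantity: q = 615 − 9(49) = 174.
Revenue = 6 × 174 = 1044.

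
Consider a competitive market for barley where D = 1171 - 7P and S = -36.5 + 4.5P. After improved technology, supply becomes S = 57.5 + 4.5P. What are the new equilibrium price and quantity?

P' = 2227/23, Q' = 11344/23

Original equilibrium: P* = 105, Q* = 436.
New equilibrium: 1171 - 7P = 57.5 + 4.5P, so 1113.5 = 11.5P and P' = 2227/23; Q' = 1171 − 7(2227/23) = 11344/23.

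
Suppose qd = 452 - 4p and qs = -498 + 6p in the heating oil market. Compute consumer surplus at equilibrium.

Equilibrium: 452 - 4p = -498 + 6p gives p* = 95, q* = 72.
Demand choke price (qd = 0): p = 113.
CS = ½(113 − 95)(72) = 648.

Consumer surplus = 648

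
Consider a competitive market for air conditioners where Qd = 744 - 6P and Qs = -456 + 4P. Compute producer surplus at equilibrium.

Producer surplus = 72

Equilibrium: 744 - 6P = -456 + 4P gives P* = 120, Q* = 24.
Supply starts at P = 114 (where Qs = 0).
PS = ½(120 − 114)(24) = 72.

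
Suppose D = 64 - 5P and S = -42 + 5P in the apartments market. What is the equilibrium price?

P* = 10.6

Set D = S: 64 - 5P = -42 + 5P.
106 = 10P, so P* = 10.6.
Q* = 64 − 5(10.6) = 11.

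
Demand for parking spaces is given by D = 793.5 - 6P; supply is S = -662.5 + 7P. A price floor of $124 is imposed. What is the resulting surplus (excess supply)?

Equilibrium price would be P* = 112, so the floor at 124 binds.
At P = 124: D = 49.5, S = 205.5.
Surplus = 205.5 − 49.5 = 156.

Surplus = 156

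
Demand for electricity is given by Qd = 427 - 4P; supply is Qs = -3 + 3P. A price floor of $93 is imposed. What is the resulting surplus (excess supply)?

Surplus = 221

Equilibrium price would be P* = 430/7, so the floor at 93 binds.
At P = 93: Qd = 55, Qs = 276.
Surplus = 276 − 55 = 221.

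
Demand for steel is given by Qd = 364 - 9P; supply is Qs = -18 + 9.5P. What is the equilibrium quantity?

Set Qd = Qs: 364 - 9P = -18 + 9.5P.
382 = 18.5P, so P* = 764/37.
Q* = 364 − 9(764/37) = 6592/37.

Q* = 6592/37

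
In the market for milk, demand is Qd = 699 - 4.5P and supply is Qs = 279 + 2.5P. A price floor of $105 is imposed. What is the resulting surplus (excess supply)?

Surplus = 315

Equilibrium price would be P* = 60, so the floor at 105 binds.
At P = 105: Qd = 226.5, Qs = 541.5.
Surplus = 541.5 − 226.5 = 315.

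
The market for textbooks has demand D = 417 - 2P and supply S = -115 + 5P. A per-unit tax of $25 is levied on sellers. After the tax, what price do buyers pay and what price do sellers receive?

Pre-tax equilibrium: P* = 76, Q* = 265.
Tax on sellers shifts supply to S = -115 + 5(P − 25) = -240 + 5P.
417 - 2P = -240 + 5P gives buyer price Pb = 657/7; sellers receive Ps = 657/7 − 25 = 482/7.
New quantity: Q = 417 − 2(657/7) = 1605/7.

Buyers pay 657/7, sellers receive 482/7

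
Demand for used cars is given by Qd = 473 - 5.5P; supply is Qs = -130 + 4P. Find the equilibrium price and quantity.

Set Qd = Qs: 473 - 5.5P = -130 + 4P.
603 = 9.5P, so P* = 1206/19.
Q* = 473 − 5.5(1206/19) = 2354/19.

P* = 1206/19, Q* = 2354/19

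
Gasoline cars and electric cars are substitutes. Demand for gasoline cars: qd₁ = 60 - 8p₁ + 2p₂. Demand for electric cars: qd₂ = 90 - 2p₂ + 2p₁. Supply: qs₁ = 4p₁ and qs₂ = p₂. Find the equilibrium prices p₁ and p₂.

Market 1: 60 - 8p₁ + 2p₂ = 4p₁ → 12p₁ - 2p₂ = 60.
Market 2: 3p₂ - 2p₁ = 90.
Eliminating p₂: 3×(1) + 2×(2) gives 32p₁ = 360, so p₁ = 11.25.
Back-substitute into (2): p₂ = (90 + 2×11.25) / 3 = 37.5.

p₁ = 11.25, p₂ = 37.5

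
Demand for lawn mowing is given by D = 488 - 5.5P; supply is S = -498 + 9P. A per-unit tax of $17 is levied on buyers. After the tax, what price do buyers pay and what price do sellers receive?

Pre-tax equilibrium: P* = 68, Q* = 114.
Tax on buyers shifts demand to D = 488 − 5.5(P + 17) = 394.5 - 5.5P.
394.5 - 5.5P = -498 + 9P gives seller price Ps = 1785/29; buyers pay Pb = 1785/29 + 17 = 2278/29.
New quantity: Q = 488 − 5.5(2278/29) = 1623/29.

Buyers pay 2278/29, sellers receive 1785/29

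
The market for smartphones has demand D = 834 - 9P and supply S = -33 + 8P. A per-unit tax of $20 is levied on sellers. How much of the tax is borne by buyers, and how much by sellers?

Buyers bear 160/17, sellers bear 180/17

Pre-tax equilibrium: P* = 51, Q* = 375.
Tax on sellers shifts supply to S = -33 + 8(P − 20) = -193 + 8P.
834 - 9P = -193 + 8P gives buyer price Pb = 1027/17; sellers receive Ps = 1027/17 − 20 = 687/17.
New quantity: Q = 834 − 9(1027/17) = 4935/17.
Buyer burden = 1027/17 − 51 = 160/17; seller burden = 51 − 687/17 = 180/17.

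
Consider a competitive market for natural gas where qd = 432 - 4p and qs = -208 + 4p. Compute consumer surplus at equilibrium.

Equilibrium: 432 - 4p = -208 + 4p gives p* = 80, q* = 112.
Demand choke price (qd = 0): p = 108.
CS = ½(108 − 80)(112) = 1568.

Consumer surplus = 1568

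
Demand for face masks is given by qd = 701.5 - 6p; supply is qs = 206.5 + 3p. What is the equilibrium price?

p* = 55

Set qd = qs: 701.5 - 6p = 206.5 + 3p.
495 = 9p, so p* = 55.
q* = 701.5 − 6(55) = 371.5.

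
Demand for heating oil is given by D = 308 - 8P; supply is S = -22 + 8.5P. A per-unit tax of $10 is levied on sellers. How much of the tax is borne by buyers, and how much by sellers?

Buyers bear 170/33, sellers bear 160/33

Pre-tax equilibrium: P* = 20, Q* = 148.
Tax on sellers shifts supply to S = -22 + 8.5(P − 10) = -107 + 8.5P.
308 - 8P = -107 + 8.5P gives buyer price Pb = 830/33; sellers receive Ps = 830/33 − 10 = 500/33.
New quantity: Q = 308 − 8(830/33) = 3524/33.
Buyer burden = 830/33 − 20 = 170/33; seller burden = 20 − 500/33 = 160/33.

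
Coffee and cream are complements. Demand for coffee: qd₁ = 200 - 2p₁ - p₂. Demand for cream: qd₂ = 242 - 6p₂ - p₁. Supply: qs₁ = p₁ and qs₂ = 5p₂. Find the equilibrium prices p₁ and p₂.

Market 1: 200 - 2p₁ - p₂ = p₁ → 3p₁ + p₂ = 200.
Market 2: 11p₂ + p₁ = 242.
Eliminating p₂: 11×(1) − 1×(2) gives 32p₁ = 1958, so p₁ = 61.1875.
Back-substitute into (2): p₂ = (242 − 1×61.1875) / 11 = 16.4375.

p₁ = 61.1875, p₂ = 16.4375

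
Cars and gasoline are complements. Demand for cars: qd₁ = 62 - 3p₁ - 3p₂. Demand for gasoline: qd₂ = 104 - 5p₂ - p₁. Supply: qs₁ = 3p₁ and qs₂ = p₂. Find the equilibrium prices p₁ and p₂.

Market 1: 62 - 3p₁ - 3p₂ = 3p₁ → 6p₁ + 3p₂ = 62.
Market 2: 6p₂ + p₁ = 104.
Eliminating p₂: 6×(1) − 3×(2) gives 33p₁ = 60, so p₁ = 20/11.
Back-substitute into (2): p₂ = (104 − 1×20/11) / 6 = 562/33.

p₁ = 20/11, p₂ = 562/33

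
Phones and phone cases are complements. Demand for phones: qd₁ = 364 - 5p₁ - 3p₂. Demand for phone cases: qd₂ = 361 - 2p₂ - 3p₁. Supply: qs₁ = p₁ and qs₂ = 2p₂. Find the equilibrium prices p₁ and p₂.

p₁ = 373/15, p₂ = 71.6

Market 1: 364 - 5p₁ - 3p₂ = p₁ → 6p₁ + 3p₂ = 364.
Market 2: 4p₂ + 3p₁ = 361.
Eliminating p₂: 4×(1) − 3×(2) gives 15p₁ = 373, so p₁ = 373/15.
Back-substitute into (2): p₂ = (361 − 3×373/15) / 4 = 71.6.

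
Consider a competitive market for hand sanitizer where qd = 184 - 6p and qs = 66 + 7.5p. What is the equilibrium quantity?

Set qd = qs: 184 - 6p = 66 + 7.5p.
118 = 13.5p, so p* = 236/27.
q* = 184 − 6(236/27) = 1184/9.

q* = 1184/9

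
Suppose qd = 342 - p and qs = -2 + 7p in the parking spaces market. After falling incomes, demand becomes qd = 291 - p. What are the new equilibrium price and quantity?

Original equilibrium: p* = 43, q* = 299.
New equilibrium: 291 - p = -2 + 7p, so 293 = 8p and p' = 36.625; q' = 291 − 1(36.625) = 254.375.

p' = 36.625, q' = 254.375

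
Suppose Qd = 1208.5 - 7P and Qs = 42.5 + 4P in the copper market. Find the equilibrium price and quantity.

Set Qd = Qs: 1208.5 - 7P = 42.5 + 4P.
1166 = 11P, so P* = 106.
Q* = 1208.5 − 7(106) = 466.5.

P* = 106, Q* = 466.5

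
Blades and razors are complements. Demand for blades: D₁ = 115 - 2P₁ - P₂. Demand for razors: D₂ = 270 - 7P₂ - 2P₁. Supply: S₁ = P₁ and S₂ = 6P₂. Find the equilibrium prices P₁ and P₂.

Market 1: 115 - 2P₁ - P₂ = P₁ → 3P₁ + P₂ = 115.
Market 2: 13P₂ + 2P₁ = 270.
Eliminating P₂: 13×(1) − 1×(2) gives 37P₁ = 1225, so P₁ = 1225/37.
Back-substitute into (2): P₂ = (270 − 2×1225/37) / 13 = 580/37.

P₁ = 1225/37, P₂ = 580/37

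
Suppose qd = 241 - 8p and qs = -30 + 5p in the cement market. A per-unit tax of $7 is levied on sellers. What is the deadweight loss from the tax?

Deadweight loss = 980/13

Pre-tax equilibrium: p* = 271/13, q* = 965/13.
Tax on sellers shifts supply to qs = -30 + 5(p − 7) = -65 + 5p.
241 - 8p = -65 + 5p gives buyer price pb = 306/13; sellers receive ps = 306/13 − 7 = 215/13.
New quantity: q = 241 − 8(306/13) = 685/13.
DWL = ½ × 7 × (965/13 − 685/13) = 980/13.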